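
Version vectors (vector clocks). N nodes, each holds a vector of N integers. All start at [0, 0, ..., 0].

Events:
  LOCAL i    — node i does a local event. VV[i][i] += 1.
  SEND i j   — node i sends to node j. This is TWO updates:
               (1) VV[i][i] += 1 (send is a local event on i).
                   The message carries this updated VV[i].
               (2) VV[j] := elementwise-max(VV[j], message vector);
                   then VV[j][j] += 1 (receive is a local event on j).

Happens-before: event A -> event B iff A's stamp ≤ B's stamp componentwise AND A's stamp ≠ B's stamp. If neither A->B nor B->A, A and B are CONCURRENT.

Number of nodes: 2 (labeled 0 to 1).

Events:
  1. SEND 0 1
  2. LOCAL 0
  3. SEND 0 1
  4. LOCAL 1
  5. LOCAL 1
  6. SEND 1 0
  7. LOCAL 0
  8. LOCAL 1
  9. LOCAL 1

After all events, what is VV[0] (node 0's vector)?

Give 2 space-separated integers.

Answer: 5 5

Derivation:
Initial: VV[0]=[0, 0]
Initial: VV[1]=[0, 0]
Event 1: SEND 0->1: VV[0][0]++ -> VV[0]=[1, 0], msg_vec=[1, 0]; VV[1]=max(VV[1],msg_vec) then VV[1][1]++ -> VV[1]=[1, 1]
Event 2: LOCAL 0: VV[0][0]++ -> VV[0]=[2, 0]
Event 3: SEND 0->1: VV[0][0]++ -> VV[0]=[3, 0], msg_vec=[3, 0]; VV[1]=max(VV[1],msg_vec) then VV[1][1]++ -> VV[1]=[3, 2]
Event 4: LOCAL 1: VV[1][1]++ -> VV[1]=[3, 3]
Event 5: LOCAL 1: VV[1][1]++ -> VV[1]=[3, 4]
Event 6: SEND 1->0: VV[1][1]++ -> VV[1]=[3, 5], msg_vec=[3, 5]; VV[0]=max(VV[0],msg_vec) then VV[0][0]++ -> VV[0]=[4, 5]
Event 7: LOCAL 0: VV[0][0]++ -> VV[0]=[5, 5]
Event 8: LOCAL 1: VV[1][1]++ -> VV[1]=[3, 6]
Event 9: LOCAL 1: VV[1][1]++ -> VV[1]=[3, 7]
Final vectors: VV[0]=[5, 5]; VV[1]=[3, 7]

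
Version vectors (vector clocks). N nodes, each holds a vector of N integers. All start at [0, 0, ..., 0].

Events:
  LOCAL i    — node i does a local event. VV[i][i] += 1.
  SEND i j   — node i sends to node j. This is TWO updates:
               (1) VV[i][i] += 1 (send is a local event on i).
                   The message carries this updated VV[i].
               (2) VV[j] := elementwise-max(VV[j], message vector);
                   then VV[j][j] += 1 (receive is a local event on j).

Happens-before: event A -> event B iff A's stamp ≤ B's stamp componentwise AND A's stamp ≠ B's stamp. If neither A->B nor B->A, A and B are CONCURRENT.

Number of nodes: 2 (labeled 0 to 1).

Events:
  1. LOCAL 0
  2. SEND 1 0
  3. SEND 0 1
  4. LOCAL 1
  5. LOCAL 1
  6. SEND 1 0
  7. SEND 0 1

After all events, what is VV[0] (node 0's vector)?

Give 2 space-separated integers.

Answer: 5 5

Derivation:
Initial: VV[0]=[0, 0]
Initial: VV[1]=[0, 0]
Event 1: LOCAL 0: VV[0][0]++ -> VV[0]=[1, 0]
Event 2: SEND 1->0: VV[1][1]++ -> VV[1]=[0, 1], msg_vec=[0, 1]; VV[0]=max(VV[0],msg_vec) then VV[0][0]++ -> VV[0]=[2, 1]
Event 3: SEND 0->1: VV[0][0]++ -> VV[0]=[3, 1], msg_vec=[3, 1]; VV[1]=max(VV[1],msg_vec) then VV[1][1]++ -> VV[1]=[3, 2]
Event 4: LOCAL 1: VV[1][1]++ -> VV[1]=[3, 3]
Event 5: LOCAL 1: VV[1][1]++ -> VV[1]=[3, 4]
Event 6: SEND 1->0: VV[1][1]++ -> VV[1]=[3, 5], msg_vec=[3, 5]; VV[0]=max(VV[0],msg_vec) then VV[0][0]++ -> VV[0]=[4, 5]
Event 7: SEND 0->1: VV[0][0]++ -> VV[0]=[5, 5], msg_vec=[5, 5]; VV[1]=max(VV[1],msg_vec) then VV[1][1]++ -> VV[1]=[5, 6]
Final vectors: VV[0]=[5, 5]; VV[1]=[5, 6]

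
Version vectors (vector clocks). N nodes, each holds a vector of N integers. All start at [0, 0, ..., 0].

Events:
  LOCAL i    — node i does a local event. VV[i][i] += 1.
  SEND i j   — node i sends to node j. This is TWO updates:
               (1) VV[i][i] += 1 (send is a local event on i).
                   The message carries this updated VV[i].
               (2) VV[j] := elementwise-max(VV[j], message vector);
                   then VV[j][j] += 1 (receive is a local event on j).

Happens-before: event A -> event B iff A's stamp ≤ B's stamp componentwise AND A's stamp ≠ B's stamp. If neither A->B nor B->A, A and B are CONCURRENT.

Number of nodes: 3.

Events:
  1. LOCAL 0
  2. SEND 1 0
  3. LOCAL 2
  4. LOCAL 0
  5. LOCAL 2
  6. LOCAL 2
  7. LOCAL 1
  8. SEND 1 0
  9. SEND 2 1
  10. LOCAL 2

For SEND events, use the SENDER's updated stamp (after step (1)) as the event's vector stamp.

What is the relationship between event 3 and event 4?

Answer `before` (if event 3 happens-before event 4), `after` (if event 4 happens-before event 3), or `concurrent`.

Answer: concurrent

Derivation:
Initial: VV[0]=[0, 0, 0]
Initial: VV[1]=[0, 0, 0]
Initial: VV[2]=[0, 0, 0]
Event 1: LOCAL 0: VV[0][0]++ -> VV[0]=[1, 0, 0]
Event 2: SEND 1->0: VV[1][1]++ -> VV[1]=[0, 1, 0], msg_vec=[0, 1, 0]; VV[0]=max(VV[0],msg_vec) then VV[0][0]++ -> VV[0]=[2, 1, 0]
Event 3: LOCAL 2: VV[2][2]++ -> VV[2]=[0, 0, 1]
Event 4: LOCAL 0: VV[0][0]++ -> VV[0]=[3, 1, 0]
Event 5: LOCAL 2: VV[2][2]++ -> VV[2]=[0, 0, 2]
Event 6: LOCAL 2: VV[2][2]++ -> VV[2]=[0, 0, 3]
Event 7: LOCAL 1: VV[1][1]++ -> VV[1]=[0, 2, 0]
Event 8: SEND 1->0: VV[1][1]++ -> VV[1]=[0, 3, 0], msg_vec=[0, 3, 0]; VV[0]=max(VV[0],msg_vec) then VV[0][0]++ -> VV[0]=[4, 3, 0]
Event 9: SEND 2->1: VV[2][2]++ -> VV[2]=[0, 0, 4], msg_vec=[0, 0, 4]; VV[1]=max(VV[1],msg_vec) then VV[1][1]++ -> VV[1]=[0, 4, 4]
Event 10: LOCAL 2: VV[2][2]++ -> VV[2]=[0, 0, 5]
Event 3 stamp: [0, 0, 1]
Event 4 stamp: [3, 1, 0]
[0, 0, 1] <= [3, 1, 0]? False
[3, 1, 0] <= [0, 0, 1]? False
Relation: concurrent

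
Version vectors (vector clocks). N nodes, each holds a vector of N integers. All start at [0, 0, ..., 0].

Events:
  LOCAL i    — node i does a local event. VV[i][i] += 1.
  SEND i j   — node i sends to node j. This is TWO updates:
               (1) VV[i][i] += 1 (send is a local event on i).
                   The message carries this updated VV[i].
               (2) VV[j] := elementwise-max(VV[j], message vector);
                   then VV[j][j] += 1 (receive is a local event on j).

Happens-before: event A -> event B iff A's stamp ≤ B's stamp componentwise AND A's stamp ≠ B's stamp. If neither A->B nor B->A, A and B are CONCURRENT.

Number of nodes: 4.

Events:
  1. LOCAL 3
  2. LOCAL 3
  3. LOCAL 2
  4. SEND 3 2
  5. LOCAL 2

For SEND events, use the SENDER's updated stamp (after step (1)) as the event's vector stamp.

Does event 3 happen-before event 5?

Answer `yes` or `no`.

Answer: yes

Derivation:
Initial: VV[0]=[0, 0, 0, 0]
Initial: VV[1]=[0, 0, 0, 0]
Initial: VV[2]=[0, 0, 0, 0]
Initial: VV[3]=[0, 0, 0, 0]
Event 1: LOCAL 3: VV[3][3]++ -> VV[3]=[0, 0, 0, 1]
Event 2: LOCAL 3: VV[3][3]++ -> VV[3]=[0, 0, 0, 2]
Event 3: LOCAL 2: VV[2][2]++ -> VV[2]=[0, 0, 1, 0]
Event 4: SEND 3->2: VV[3][3]++ -> VV[3]=[0, 0, 0, 3], msg_vec=[0, 0, 0, 3]; VV[2]=max(VV[2],msg_vec) then VV[2][2]++ -> VV[2]=[0, 0, 2, 3]
Event 5: LOCAL 2: VV[2][2]++ -> VV[2]=[0, 0, 3, 3]
Event 3 stamp: [0, 0, 1, 0]
Event 5 stamp: [0, 0, 3, 3]
[0, 0, 1, 0] <= [0, 0, 3, 3]? True. Equal? False. Happens-before: True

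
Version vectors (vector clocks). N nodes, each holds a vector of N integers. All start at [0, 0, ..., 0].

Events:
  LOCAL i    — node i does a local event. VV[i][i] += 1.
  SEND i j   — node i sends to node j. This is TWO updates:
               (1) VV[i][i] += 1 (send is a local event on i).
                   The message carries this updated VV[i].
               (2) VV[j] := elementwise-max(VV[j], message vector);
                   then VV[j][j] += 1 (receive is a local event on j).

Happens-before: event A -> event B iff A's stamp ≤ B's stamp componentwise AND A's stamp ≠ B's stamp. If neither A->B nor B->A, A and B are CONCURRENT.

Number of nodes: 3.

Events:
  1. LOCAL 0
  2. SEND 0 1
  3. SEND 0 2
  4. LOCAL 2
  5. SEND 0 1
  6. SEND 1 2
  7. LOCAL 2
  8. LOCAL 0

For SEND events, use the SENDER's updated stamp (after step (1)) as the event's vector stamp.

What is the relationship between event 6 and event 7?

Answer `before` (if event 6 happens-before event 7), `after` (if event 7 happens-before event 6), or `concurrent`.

Initial: VV[0]=[0, 0, 0]
Initial: VV[1]=[0, 0, 0]
Initial: VV[2]=[0, 0, 0]
Event 1: LOCAL 0: VV[0][0]++ -> VV[0]=[1, 0, 0]
Event 2: SEND 0->1: VV[0][0]++ -> VV[0]=[2, 0, 0], msg_vec=[2, 0, 0]; VV[1]=max(VV[1],msg_vec) then VV[1][1]++ -> VV[1]=[2, 1, 0]
Event 3: SEND 0->2: VV[0][0]++ -> VV[0]=[3, 0, 0], msg_vec=[3, 0, 0]; VV[2]=max(VV[2],msg_vec) then VV[2][2]++ -> VV[2]=[3, 0, 1]
Event 4: LOCAL 2: VV[2][2]++ -> VV[2]=[3, 0, 2]
Event 5: SEND 0->1: VV[0][0]++ -> VV[0]=[4, 0, 0], msg_vec=[4, 0, 0]; VV[1]=max(VV[1],msg_vec) then VV[1][1]++ -> VV[1]=[4, 2, 0]
Event 6: SEND 1->2: VV[1][1]++ -> VV[1]=[4, 3, 0], msg_vec=[4, 3, 0]; VV[2]=max(VV[2],msg_vec) then VV[2][2]++ -> VV[2]=[4, 3, 3]
Event 7: LOCAL 2: VV[2][2]++ -> VV[2]=[4, 3, 4]
Event 8: LOCAL 0: VV[0][0]++ -> VV[0]=[5, 0, 0]
Event 6 stamp: [4, 3, 0]
Event 7 stamp: [4, 3, 4]
[4, 3, 0] <= [4, 3, 4]? True
[4, 3, 4] <= [4, 3, 0]? False
Relation: before

Answer: before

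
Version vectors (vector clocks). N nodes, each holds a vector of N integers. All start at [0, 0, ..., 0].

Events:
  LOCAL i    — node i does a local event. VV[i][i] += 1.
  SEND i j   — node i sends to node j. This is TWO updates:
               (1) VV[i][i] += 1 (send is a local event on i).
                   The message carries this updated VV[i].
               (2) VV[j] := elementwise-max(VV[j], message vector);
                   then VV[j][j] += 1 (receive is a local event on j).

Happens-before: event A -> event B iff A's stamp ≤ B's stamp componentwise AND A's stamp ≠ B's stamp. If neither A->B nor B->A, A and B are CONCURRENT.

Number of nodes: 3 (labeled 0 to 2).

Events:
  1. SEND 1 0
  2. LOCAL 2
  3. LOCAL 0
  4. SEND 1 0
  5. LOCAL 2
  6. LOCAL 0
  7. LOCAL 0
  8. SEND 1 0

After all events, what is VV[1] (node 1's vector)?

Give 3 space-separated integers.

Initial: VV[0]=[0, 0, 0]
Initial: VV[1]=[0, 0, 0]
Initial: VV[2]=[0, 0, 0]
Event 1: SEND 1->0: VV[1][1]++ -> VV[1]=[0, 1, 0], msg_vec=[0, 1, 0]; VV[0]=max(VV[0],msg_vec) then VV[0][0]++ -> VV[0]=[1, 1, 0]
Event 2: LOCAL 2: VV[2][2]++ -> VV[2]=[0, 0, 1]
Event 3: LOCAL 0: VV[0][0]++ -> VV[0]=[2, 1, 0]
Event 4: SEND 1->0: VV[1][1]++ -> VV[1]=[0, 2, 0], msg_vec=[0, 2, 0]; VV[0]=max(VV[0],msg_vec) then VV[0][0]++ -> VV[0]=[3, 2, 0]
Event 5: LOCAL 2: VV[2][2]++ -> VV[2]=[0, 0, 2]
Event 6: LOCAL 0: VV[0][0]++ -> VV[0]=[4, 2, 0]
Event 7: LOCAL 0: VV[0][0]++ -> VV[0]=[5, 2, 0]
Event 8: SEND 1->0: VV[1][1]++ -> VV[1]=[0, 3, 0], msg_vec=[0, 3, 0]; VV[0]=max(VV[0],msg_vec) then VV[0][0]++ -> VV[0]=[6, 3, 0]
Final vectors: VV[0]=[6, 3, 0]; VV[1]=[0, 3, 0]; VV[2]=[0, 0, 2]

Answer: 0 3 0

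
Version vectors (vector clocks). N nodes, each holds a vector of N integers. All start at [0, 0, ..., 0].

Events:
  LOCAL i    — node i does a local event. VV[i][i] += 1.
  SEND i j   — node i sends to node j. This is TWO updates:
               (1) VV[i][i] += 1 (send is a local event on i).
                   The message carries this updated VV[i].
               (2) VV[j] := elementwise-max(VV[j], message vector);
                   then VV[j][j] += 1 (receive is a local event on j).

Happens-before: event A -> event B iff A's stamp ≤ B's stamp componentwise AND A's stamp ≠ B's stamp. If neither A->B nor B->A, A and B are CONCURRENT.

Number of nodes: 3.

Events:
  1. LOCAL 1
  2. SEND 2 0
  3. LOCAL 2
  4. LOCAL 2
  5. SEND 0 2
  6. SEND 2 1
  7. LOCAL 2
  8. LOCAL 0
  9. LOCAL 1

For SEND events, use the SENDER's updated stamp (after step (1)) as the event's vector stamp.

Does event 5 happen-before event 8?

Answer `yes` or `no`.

Answer: yes

Derivation:
Initial: VV[0]=[0, 0, 0]
Initial: VV[1]=[0, 0, 0]
Initial: VV[2]=[0, 0, 0]
Event 1: LOCAL 1: VV[1][1]++ -> VV[1]=[0, 1, 0]
Event 2: SEND 2->0: VV[2][2]++ -> VV[2]=[0, 0, 1], msg_vec=[0, 0, 1]; VV[0]=max(VV[0],msg_vec) then VV[0][0]++ -> VV[0]=[1, 0, 1]
Event 3: LOCAL 2: VV[2][2]++ -> VV[2]=[0, 0, 2]
Event 4: LOCAL 2: VV[2][2]++ -> VV[2]=[0, 0, 3]
Event 5: SEND 0->2: VV[0][0]++ -> VV[0]=[2, 0, 1], msg_vec=[2, 0, 1]; VV[2]=max(VV[2],msg_vec) then VV[2][2]++ -> VV[2]=[2, 0, 4]
Event 6: SEND 2->1: VV[2][2]++ -> VV[2]=[2, 0, 5], msg_vec=[2, 0, 5]; VV[1]=max(VV[1],msg_vec) then VV[1][1]++ -> VV[1]=[2, 2, 5]
Event 7: LOCAL 2: VV[2][2]++ -> VV[2]=[2, 0, 6]
Event 8: LOCAL 0: VV[0][0]++ -> VV[0]=[3, 0, 1]
Event 9: LOCAL 1: VV[1][1]++ -> VV[1]=[2, 3, 5]
Event 5 stamp: [2, 0, 1]
Event 8 stamp: [3, 0, 1]
[2, 0, 1] <= [3, 0, 1]? True. Equal? False. Happens-before: True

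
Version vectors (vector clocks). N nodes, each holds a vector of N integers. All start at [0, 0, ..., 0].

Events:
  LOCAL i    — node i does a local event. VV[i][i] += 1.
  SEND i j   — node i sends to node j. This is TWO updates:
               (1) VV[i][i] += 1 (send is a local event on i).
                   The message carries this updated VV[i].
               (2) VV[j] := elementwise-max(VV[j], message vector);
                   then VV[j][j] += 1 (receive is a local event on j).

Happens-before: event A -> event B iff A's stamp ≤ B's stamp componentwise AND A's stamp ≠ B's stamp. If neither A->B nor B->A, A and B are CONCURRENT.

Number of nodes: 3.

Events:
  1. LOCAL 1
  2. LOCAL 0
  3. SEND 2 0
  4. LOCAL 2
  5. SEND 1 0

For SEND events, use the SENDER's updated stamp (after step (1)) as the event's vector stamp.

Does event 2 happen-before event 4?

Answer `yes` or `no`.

Answer: no

Derivation:
Initial: VV[0]=[0, 0, 0]
Initial: VV[1]=[0, 0, 0]
Initial: VV[2]=[0, 0, 0]
Event 1: LOCAL 1: VV[1][1]++ -> VV[1]=[0, 1, 0]
Event 2: LOCAL 0: VV[0][0]++ -> VV[0]=[1, 0, 0]
Event 3: SEND 2->0: VV[2][2]++ -> VV[2]=[0, 0, 1], msg_vec=[0, 0, 1]; VV[0]=max(VV[0],msg_vec) then VV[0][0]++ -> VV[0]=[2, 0, 1]
Event 4: LOCAL 2: VV[2][2]++ -> VV[2]=[0, 0, 2]
Event 5: SEND 1->0: VV[1][1]++ -> VV[1]=[0, 2, 0], msg_vec=[0, 2, 0]; VV[0]=max(VV[0],msg_vec) then VV[0][0]++ -> VV[0]=[3, 2, 1]
Event 2 stamp: [1, 0, 0]
Event 4 stamp: [0, 0, 2]
[1, 0, 0] <= [0, 0, 2]? False. Equal? False. Happens-before: False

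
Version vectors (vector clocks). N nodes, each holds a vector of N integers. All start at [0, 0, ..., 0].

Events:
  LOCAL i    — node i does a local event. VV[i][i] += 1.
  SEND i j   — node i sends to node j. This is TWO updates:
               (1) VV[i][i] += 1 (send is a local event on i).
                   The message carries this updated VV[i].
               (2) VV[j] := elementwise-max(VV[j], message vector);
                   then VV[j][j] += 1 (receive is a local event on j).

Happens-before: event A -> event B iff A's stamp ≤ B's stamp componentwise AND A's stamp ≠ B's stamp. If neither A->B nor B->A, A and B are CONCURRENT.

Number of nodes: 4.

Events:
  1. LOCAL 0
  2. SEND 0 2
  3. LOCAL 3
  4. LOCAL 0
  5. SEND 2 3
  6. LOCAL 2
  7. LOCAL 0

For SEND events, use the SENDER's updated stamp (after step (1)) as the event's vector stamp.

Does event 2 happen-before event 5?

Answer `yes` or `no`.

Initial: VV[0]=[0, 0, 0, 0]
Initial: VV[1]=[0, 0, 0, 0]
Initial: VV[2]=[0, 0, 0, 0]
Initial: VV[3]=[0, 0, 0, 0]
Event 1: LOCAL 0: VV[0][0]++ -> VV[0]=[1, 0, 0, 0]
Event 2: SEND 0->2: VV[0][0]++ -> VV[0]=[2, 0, 0, 0], msg_vec=[2, 0, 0, 0]; VV[2]=max(VV[2],msg_vec) then VV[2][2]++ -> VV[2]=[2, 0, 1, 0]
Event 3: LOCAL 3: VV[3][3]++ -> VV[3]=[0, 0, 0, 1]
Event 4: LOCAL 0: VV[0][0]++ -> VV[0]=[3, 0, 0, 0]
Event 5: SEND 2->3: VV[2][2]++ -> VV[2]=[2, 0, 2, 0], msg_vec=[2, 0, 2, 0]; VV[3]=max(VV[3],msg_vec) then VV[3][3]++ -> VV[3]=[2, 0, 2, 2]
Event 6: LOCAL 2: VV[2][2]++ -> VV[2]=[2, 0, 3, 0]
Event 7: LOCAL 0: VV[0][0]++ -> VV[0]=[4, 0, 0, 0]
Event 2 stamp: [2, 0, 0, 0]
Event 5 stamp: [2, 0, 2, 0]
[2, 0, 0, 0] <= [2, 0, 2, 0]? True. Equal? False. Happens-before: True

Answer: yes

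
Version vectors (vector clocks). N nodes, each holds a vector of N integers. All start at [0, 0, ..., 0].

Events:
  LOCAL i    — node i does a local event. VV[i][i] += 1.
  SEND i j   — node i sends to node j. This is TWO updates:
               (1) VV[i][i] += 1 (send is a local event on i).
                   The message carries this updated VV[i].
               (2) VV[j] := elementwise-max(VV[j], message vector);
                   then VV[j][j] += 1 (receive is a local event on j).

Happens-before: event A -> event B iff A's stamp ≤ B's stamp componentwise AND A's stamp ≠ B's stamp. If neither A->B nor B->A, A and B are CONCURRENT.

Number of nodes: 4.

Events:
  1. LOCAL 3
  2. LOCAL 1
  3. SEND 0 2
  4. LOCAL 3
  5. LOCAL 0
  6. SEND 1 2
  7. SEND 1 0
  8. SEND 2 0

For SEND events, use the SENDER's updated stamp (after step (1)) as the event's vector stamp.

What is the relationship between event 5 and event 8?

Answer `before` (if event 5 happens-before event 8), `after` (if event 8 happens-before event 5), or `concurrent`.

Initial: VV[0]=[0, 0, 0, 0]
Initial: VV[1]=[0, 0, 0, 0]
Initial: VV[2]=[0, 0, 0, 0]
Initial: VV[3]=[0, 0, 0, 0]
Event 1: LOCAL 3: VV[3][3]++ -> VV[3]=[0, 0, 0, 1]
Event 2: LOCAL 1: VV[1][1]++ -> VV[1]=[0, 1, 0, 0]
Event 3: SEND 0->2: VV[0][0]++ -> VV[0]=[1, 0, 0, 0], msg_vec=[1, 0, 0, 0]; VV[2]=max(VV[2],msg_vec) then VV[2][2]++ -> VV[2]=[1, 0, 1, 0]
Event 4: LOCAL 3: VV[3][3]++ -> VV[3]=[0, 0, 0, 2]
Event 5: LOCAL 0: VV[0][0]++ -> VV[0]=[2, 0, 0, 0]
Event 6: SEND 1->2: VV[1][1]++ -> VV[1]=[0, 2, 0, 0], msg_vec=[0, 2, 0, 0]; VV[2]=max(VV[2],msg_vec) then VV[2][2]++ -> VV[2]=[1, 2, 2, 0]
Event 7: SEND 1->0: VV[1][1]++ -> VV[1]=[0, 3, 0, 0], msg_vec=[0, 3, 0, 0]; VV[0]=max(VV[0],msg_vec) then VV[0][0]++ -> VV[0]=[3, 3, 0, 0]
Event 8: SEND 2->0: VV[2][2]++ -> VV[2]=[1, 2, 3, 0], msg_vec=[1, 2, 3, 0]; VV[0]=max(VV[0],msg_vec) then VV[0][0]++ -> VV[0]=[4, 3, 3, 0]
Event 5 stamp: [2, 0, 0, 0]
Event 8 stamp: [1, 2, 3, 0]
[2, 0, 0, 0] <= [1, 2, 3, 0]? False
[1, 2, 3, 0] <= [2, 0, 0, 0]? False
Relation: concurrent

Answer: concurrent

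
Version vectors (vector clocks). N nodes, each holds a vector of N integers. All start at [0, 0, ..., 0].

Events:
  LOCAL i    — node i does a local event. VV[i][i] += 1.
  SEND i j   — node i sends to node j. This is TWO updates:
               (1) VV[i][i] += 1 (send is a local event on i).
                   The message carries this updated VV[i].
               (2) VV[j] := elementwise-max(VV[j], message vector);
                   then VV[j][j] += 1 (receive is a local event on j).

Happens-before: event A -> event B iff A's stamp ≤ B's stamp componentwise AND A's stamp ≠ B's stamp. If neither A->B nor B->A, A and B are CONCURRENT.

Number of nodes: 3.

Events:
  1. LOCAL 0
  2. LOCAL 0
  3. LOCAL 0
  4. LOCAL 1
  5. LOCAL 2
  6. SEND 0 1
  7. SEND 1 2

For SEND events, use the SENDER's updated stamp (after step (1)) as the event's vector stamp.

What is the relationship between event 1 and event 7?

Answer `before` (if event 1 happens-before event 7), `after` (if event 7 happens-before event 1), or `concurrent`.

Answer: before

Derivation:
Initial: VV[0]=[0, 0, 0]
Initial: VV[1]=[0, 0, 0]
Initial: VV[2]=[0, 0, 0]
Event 1: LOCAL 0: VV[0][0]++ -> VV[0]=[1, 0, 0]
Event 2: LOCAL 0: VV[0][0]++ -> VV[0]=[2, 0, 0]
Event 3: LOCAL 0: VV[0][0]++ -> VV[0]=[3, 0, 0]
Event 4: LOCAL 1: VV[1][1]++ -> VV[1]=[0, 1, 0]
Event 5: LOCAL 2: VV[2][2]++ -> VV[2]=[0, 0, 1]
Event 6: SEND 0->1: VV[0][0]++ -> VV[0]=[4, 0, 0], msg_vec=[4, 0, 0]; VV[1]=max(VV[1],msg_vec) then VV[1][1]++ -> VV[1]=[4, 2, 0]
Event 7: SEND 1->2: VV[1][1]++ -> VV[1]=[4, 3, 0], msg_vec=[4, 3, 0]; VV[2]=max(VV[2],msg_vec) then VV[2][2]++ -> VV[2]=[4, 3, 2]
Event 1 stamp: [1, 0, 0]
Event 7 stamp: [4, 3, 0]
[1, 0, 0] <= [4, 3, 0]? True
[4, 3, 0] <= [1, 0, 0]? False
Relation: before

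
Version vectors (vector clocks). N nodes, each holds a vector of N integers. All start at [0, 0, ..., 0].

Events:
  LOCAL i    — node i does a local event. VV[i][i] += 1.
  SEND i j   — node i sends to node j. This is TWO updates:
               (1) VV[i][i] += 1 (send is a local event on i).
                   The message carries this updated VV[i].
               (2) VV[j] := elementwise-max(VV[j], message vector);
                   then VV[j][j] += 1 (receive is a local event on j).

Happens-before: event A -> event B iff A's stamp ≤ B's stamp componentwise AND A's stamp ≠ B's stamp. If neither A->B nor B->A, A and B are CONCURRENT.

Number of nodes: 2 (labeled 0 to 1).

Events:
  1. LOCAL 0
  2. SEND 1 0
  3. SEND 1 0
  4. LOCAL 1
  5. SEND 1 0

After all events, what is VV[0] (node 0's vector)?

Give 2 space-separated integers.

Initial: VV[0]=[0, 0]
Initial: VV[1]=[0, 0]
Event 1: LOCAL 0: VV[0][0]++ -> VV[0]=[1, 0]
Event 2: SEND 1->0: VV[1][1]++ -> VV[1]=[0, 1], msg_vec=[0, 1]; VV[0]=max(VV[0],msg_vec) then VV[0][0]++ -> VV[0]=[2, 1]
Event 3: SEND 1->0: VV[1][1]++ -> VV[1]=[0, 2], msg_vec=[0, 2]; VV[0]=max(VV[0],msg_vec) then VV[0][0]++ -> VV[0]=[3, 2]
Event 4: LOCAL 1: VV[1][1]++ -> VV[1]=[0, 3]
Event 5: SEND 1->0: VV[1][1]++ -> VV[1]=[0, 4], msg_vec=[0, 4]; VV[0]=max(VV[0],msg_vec) then VV[0][0]++ -> VV[0]=[4, 4]
Final vectors: VV[0]=[4, 4]; VV[1]=[0, 4]

Answer: 4 4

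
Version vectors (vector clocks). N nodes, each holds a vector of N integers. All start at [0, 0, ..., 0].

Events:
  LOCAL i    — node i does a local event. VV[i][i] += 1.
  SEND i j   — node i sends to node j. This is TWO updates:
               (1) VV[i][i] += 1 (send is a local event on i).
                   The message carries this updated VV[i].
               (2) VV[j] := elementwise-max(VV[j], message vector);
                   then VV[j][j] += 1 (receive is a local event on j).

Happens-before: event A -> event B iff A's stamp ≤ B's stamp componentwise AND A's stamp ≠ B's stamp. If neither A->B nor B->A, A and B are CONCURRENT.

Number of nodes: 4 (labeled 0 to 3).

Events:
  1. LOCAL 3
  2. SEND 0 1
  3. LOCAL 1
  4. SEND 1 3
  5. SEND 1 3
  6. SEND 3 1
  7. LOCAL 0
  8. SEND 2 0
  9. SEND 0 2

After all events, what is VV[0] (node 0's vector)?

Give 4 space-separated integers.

Initial: VV[0]=[0, 0, 0, 0]
Initial: VV[1]=[0, 0, 0, 0]
Initial: VV[2]=[0, 0, 0, 0]
Initial: VV[3]=[0, 0, 0, 0]
Event 1: LOCAL 3: VV[3][3]++ -> VV[3]=[0, 0, 0, 1]
Event 2: SEND 0->1: VV[0][0]++ -> VV[0]=[1, 0, 0, 0], msg_vec=[1, 0, 0, 0]; VV[1]=max(VV[1],msg_vec) then VV[1][1]++ -> VV[1]=[1, 1, 0, 0]
Event 3: LOCAL 1: VV[1][1]++ -> VV[1]=[1, 2, 0, 0]
Event 4: SEND 1->3: VV[1][1]++ -> VV[1]=[1, 3, 0, 0], msg_vec=[1, 3, 0, 0]; VV[3]=max(VV[3],msg_vec) then VV[3][3]++ -> VV[3]=[1, 3, 0, 2]
Event 5: SEND 1->3: VV[1][1]++ -> VV[1]=[1, 4, 0, 0], msg_vec=[1, 4, 0, 0]; VV[3]=max(VV[3],msg_vec) then VV[3][3]++ -> VV[3]=[1, 4, 0, 3]
Event 6: SEND 3->1: VV[3][3]++ -> VV[3]=[1, 4, 0, 4], msg_vec=[1, 4, 0, 4]; VV[1]=max(VV[1],msg_vec) then VV[1][1]++ -> VV[1]=[1, 5, 0, 4]
Event 7: LOCAL 0: VV[0][0]++ -> VV[0]=[2, 0, 0, 0]
Event 8: SEND 2->0: VV[2][2]++ -> VV[2]=[0, 0, 1, 0], msg_vec=[0, 0, 1, 0]; VV[0]=max(VV[0],msg_vec) then VV[0][0]++ -> VV[0]=[3, 0, 1, 0]
Event 9: SEND 0->2: VV[0][0]++ -> VV[0]=[4, 0, 1, 0], msg_vec=[4, 0, 1, 0]; VV[2]=max(VV[2],msg_vec) then VV[2][2]++ -> VV[2]=[4, 0, 2, 0]
Final vectors: VV[0]=[4, 0, 1, 0]; VV[1]=[1, 5, 0, 4]; VV[2]=[4, 0, 2, 0]; VV[3]=[1, 4, 0, 4]

Answer: 4 0 1 0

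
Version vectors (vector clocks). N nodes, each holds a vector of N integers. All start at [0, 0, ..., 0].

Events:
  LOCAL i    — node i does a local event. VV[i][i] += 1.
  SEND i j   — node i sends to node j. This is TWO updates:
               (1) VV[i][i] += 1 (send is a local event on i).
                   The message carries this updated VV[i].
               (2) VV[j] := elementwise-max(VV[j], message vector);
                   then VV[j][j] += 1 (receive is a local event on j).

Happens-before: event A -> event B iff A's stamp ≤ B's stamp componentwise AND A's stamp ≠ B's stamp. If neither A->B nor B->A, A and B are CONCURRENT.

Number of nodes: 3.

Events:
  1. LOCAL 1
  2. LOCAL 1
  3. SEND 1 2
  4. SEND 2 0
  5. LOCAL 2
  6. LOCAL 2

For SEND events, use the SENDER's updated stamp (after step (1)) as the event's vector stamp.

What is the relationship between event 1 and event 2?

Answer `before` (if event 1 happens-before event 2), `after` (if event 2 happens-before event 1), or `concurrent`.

Answer: before

Derivation:
Initial: VV[0]=[0, 0, 0]
Initial: VV[1]=[0, 0, 0]
Initial: VV[2]=[0, 0, 0]
Event 1: LOCAL 1: VV[1][1]++ -> VV[1]=[0, 1, 0]
Event 2: LOCAL 1: VV[1][1]++ -> VV[1]=[0, 2, 0]
Event 3: SEND 1->2: VV[1][1]++ -> VV[1]=[0, 3, 0], msg_vec=[0, 3, 0]; VV[2]=max(VV[2],msg_vec) then VV[2][2]++ -> VV[2]=[0, 3, 1]
Event 4: SEND 2->0: VV[2][2]++ -> VV[2]=[0, 3, 2], msg_vec=[0, 3, 2]; VV[0]=max(VV[0],msg_vec) then VV[0][0]++ -> VV[0]=[1, 3, 2]
Event 5: LOCAL 2: VV[2][2]++ -> VV[2]=[0, 3, 3]
Event 6: LOCAL 2: VV[2][2]++ -> VV[2]=[0, 3, 4]
Event 1 stamp: [0, 1, 0]
Event 2 stamp: [0, 2, 0]
[0, 1, 0] <= [0, 2, 0]? True
[0, 2, 0] <= [0, 1, 0]? False
Relation: before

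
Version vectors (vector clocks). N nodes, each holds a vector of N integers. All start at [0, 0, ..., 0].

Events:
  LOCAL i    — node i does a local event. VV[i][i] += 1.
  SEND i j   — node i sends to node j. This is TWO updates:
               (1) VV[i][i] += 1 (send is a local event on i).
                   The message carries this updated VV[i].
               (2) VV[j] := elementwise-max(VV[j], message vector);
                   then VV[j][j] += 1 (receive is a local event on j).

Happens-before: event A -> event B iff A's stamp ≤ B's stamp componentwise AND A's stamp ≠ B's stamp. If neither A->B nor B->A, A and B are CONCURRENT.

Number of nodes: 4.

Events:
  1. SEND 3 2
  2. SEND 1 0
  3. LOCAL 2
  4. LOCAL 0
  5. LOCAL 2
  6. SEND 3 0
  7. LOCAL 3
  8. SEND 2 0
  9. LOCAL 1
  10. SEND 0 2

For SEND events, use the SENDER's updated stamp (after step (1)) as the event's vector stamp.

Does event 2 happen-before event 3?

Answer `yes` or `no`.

Answer: no

Derivation:
Initial: VV[0]=[0, 0, 0, 0]
Initial: VV[1]=[0, 0, 0, 0]
Initial: VV[2]=[0, 0, 0, 0]
Initial: VV[3]=[0, 0, 0, 0]
Event 1: SEND 3->2: VV[3][3]++ -> VV[3]=[0, 0, 0, 1], msg_vec=[0, 0, 0, 1]; VV[2]=max(VV[2],msg_vec) then VV[2][2]++ -> VV[2]=[0, 0, 1, 1]
Event 2: SEND 1->0: VV[1][1]++ -> VV[1]=[0, 1, 0, 0], msg_vec=[0, 1, 0, 0]; VV[0]=max(VV[0],msg_vec) then VV[0][0]++ -> VV[0]=[1, 1, 0, 0]
Event 3: LOCAL 2: VV[2][2]++ -> VV[2]=[0, 0, 2, 1]
Event 4: LOCAL 0: VV[0][0]++ -> VV[0]=[2, 1, 0, 0]
Event 5: LOCAL 2: VV[2][2]++ -> VV[2]=[0, 0, 3, 1]
Event 6: SEND 3->0: VV[3][3]++ -> VV[3]=[0, 0, 0, 2], msg_vec=[0, 0, 0, 2]; VV[0]=max(VV[0],msg_vec) then VV[0][0]++ -> VV[0]=[3, 1, 0, 2]
Event 7: LOCAL 3: VV[3][3]++ -> VV[3]=[0, 0, 0, 3]
Event 8: SEND 2->0: VV[2][2]++ -> VV[2]=[0, 0, 4, 1], msg_vec=[0, 0, 4, 1]; VV[0]=max(VV[0],msg_vec) then VV[0][0]++ -> VV[0]=[4, 1, 4, 2]
Event 9: LOCAL 1: VV[1][1]++ -> VV[1]=[0, 2, 0, 0]
Event 10: SEND 0->2: VV[0][0]++ -> VV[0]=[5, 1, 4, 2], msg_vec=[5, 1, 4, 2]; VV[2]=max(VV[2],msg_vec) then VV[2][2]++ -> VV[2]=[5, 1, 5, 2]
Event 2 stamp: [0, 1, 0, 0]
Event 3 stamp: [0, 0, 2, 1]
[0, 1, 0, 0] <= [0, 0, 2, 1]? False. Equal? False. Happens-before: False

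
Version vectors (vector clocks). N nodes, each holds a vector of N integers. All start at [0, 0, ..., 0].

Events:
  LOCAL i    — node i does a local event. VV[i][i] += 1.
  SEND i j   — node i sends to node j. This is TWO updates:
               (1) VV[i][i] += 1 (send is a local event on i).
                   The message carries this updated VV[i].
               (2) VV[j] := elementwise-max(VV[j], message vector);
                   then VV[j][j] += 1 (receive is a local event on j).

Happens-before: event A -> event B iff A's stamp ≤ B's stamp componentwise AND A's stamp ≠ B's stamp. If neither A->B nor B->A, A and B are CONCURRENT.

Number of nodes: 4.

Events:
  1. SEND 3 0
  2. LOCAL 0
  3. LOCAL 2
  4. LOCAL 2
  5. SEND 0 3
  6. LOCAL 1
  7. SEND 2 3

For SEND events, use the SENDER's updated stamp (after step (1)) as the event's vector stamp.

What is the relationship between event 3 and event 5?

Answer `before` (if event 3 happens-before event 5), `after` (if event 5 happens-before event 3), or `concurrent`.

Answer: concurrent

Derivation:
Initial: VV[0]=[0, 0, 0, 0]
Initial: VV[1]=[0, 0, 0, 0]
Initial: VV[2]=[0, 0, 0, 0]
Initial: VV[3]=[0, 0, 0, 0]
Event 1: SEND 3->0: VV[3][3]++ -> VV[3]=[0, 0, 0, 1], msg_vec=[0, 0, 0, 1]; VV[0]=max(VV[0],msg_vec) then VV[0][0]++ -> VV[0]=[1, 0, 0, 1]
Event 2: LOCAL 0: VV[0][0]++ -> VV[0]=[2, 0, 0, 1]
Event 3: LOCAL 2: VV[2][2]++ -> VV[2]=[0, 0, 1, 0]
Event 4: LOCAL 2: VV[2][2]++ -> VV[2]=[0, 0, 2, 0]
Event 5: SEND 0->3: VV[0][0]++ -> VV[0]=[3, 0, 0, 1], msg_vec=[3, 0, 0, 1]; VV[3]=max(VV[3],msg_vec) then VV[3][3]++ -> VV[3]=[3, 0, 0, 2]
Event 6: LOCAL 1: VV[1][1]++ -> VV[1]=[0, 1, 0, 0]
Event 7: SEND 2->3: VV[2][2]++ -> VV[2]=[0, 0, 3, 0], msg_vec=[0, 0, 3, 0]; VV[3]=max(VV[3],msg_vec) then VV[3][3]++ -> VV[3]=[3, 0, 3, 3]
Event 3 stamp: [0, 0, 1, 0]
Event 5 stamp: [3, 0, 0, 1]
[0, 0, 1, 0] <= [3, 0, 0, 1]? False
[3, 0, 0, 1] <= [0, 0, 1, 0]? False
Relation: concurrent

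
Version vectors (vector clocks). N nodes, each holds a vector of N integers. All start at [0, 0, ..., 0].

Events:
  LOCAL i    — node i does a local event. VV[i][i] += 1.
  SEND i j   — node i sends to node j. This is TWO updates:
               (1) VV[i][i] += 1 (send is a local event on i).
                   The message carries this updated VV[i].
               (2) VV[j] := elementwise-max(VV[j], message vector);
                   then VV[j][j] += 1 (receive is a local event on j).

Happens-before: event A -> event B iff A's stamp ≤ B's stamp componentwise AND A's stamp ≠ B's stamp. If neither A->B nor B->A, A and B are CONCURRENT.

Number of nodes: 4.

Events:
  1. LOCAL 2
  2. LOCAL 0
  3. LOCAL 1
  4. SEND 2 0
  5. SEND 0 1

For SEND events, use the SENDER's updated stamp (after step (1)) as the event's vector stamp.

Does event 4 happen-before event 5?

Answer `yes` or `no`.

Initial: VV[0]=[0, 0, 0, 0]
Initial: VV[1]=[0, 0, 0, 0]
Initial: VV[2]=[0, 0, 0, 0]
Initial: VV[3]=[0, 0, 0, 0]
Event 1: LOCAL 2: VV[2][2]++ -> VV[2]=[0, 0, 1, 0]
Event 2: LOCAL 0: VV[0][0]++ -> VV[0]=[1, 0, 0, 0]
Event 3: LOCAL 1: VV[1][1]++ -> VV[1]=[0, 1, 0, 0]
Event 4: SEND 2->0: VV[2][2]++ -> VV[2]=[0, 0, 2, 0], msg_vec=[0, 0, 2, 0]; VV[0]=max(VV[0],msg_vec) then VV[0][0]++ -> VV[0]=[2, 0, 2, 0]
Event 5: SEND 0->1: VV[0][0]++ -> VV[0]=[3, 0, 2, 0], msg_vec=[3, 0, 2, 0]; VV[1]=max(VV[1],msg_vec) then VV[1][1]++ -> VV[1]=[3, 2, 2, 0]
Event 4 stamp: [0, 0, 2, 0]
Event 5 stamp: [3, 0, 2, 0]
[0, 0, 2, 0] <= [3, 0, 2, 0]? True. Equal? False. Happens-before: True

Answer: yes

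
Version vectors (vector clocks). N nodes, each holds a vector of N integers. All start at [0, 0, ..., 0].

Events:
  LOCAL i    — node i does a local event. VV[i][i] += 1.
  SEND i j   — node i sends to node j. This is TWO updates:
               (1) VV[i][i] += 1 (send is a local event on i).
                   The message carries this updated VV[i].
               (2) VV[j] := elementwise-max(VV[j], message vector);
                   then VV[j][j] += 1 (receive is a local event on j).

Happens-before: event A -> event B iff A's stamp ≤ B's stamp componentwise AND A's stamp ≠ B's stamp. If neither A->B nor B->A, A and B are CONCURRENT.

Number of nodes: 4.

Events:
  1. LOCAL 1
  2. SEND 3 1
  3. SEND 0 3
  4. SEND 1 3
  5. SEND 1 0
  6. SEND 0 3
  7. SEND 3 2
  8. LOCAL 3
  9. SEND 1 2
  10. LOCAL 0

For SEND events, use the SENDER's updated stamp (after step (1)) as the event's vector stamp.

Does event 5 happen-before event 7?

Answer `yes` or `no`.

Answer: yes

Derivation:
Initial: VV[0]=[0, 0, 0, 0]
Initial: VV[1]=[0, 0, 0, 0]
Initial: VV[2]=[0, 0, 0, 0]
Initial: VV[3]=[0, 0, 0, 0]
Event 1: LOCAL 1: VV[1][1]++ -> VV[1]=[0, 1, 0, 0]
Event 2: SEND 3->1: VV[3][3]++ -> VV[3]=[0, 0, 0, 1], msg_vec=[0, 0, 0, 1]; VV[1]=max(VV[1],msg_vec) then VV[1][1]++ -> VV[1]=[0, 2, 0, 1]
Event 3: SEND 0->3: VV[0][0]++ -> VV[0]=[1, 0, 0, 0], msg_vec=[1, 0, 0, 0]; VV[3]=max(VV[3],msg_vec) then VV[3][3]++ -> VV[3]=[1, 0, 0, 2]
Event 4: SEND 1->3: VV[1][1]++ -> VV[1]=[0, 3, 0, 1], msg_vec=[0, 3, 0, 1]; VV[3]=max(VV[3],msg_vec) then VV[3][3]++ -> VV[3]=[1, 3, 0, 3]
Event 5: SEND 1->0: VV[1][1]++ -> VV[1]=[0, 4, 0, 1], msg_vec=[0, 4, 0, 1]; VV[0]=max(VV[0],msg_vec) then VV[0][0]++ -> VV[0]=[2, 4, 0, 1]
Event 6: SEND 0->3: VV[0][0]++ -> VV[0]=[3, 4, 0, 1], msg_vec=[3, 4, 0, 1]; VV[3]=max(VV[3],msg_vec) then VV[3][3]++ -> VV[3]=[3, 4, 0, 4]
Event 7: SEND 3->2: VV[3][3]++ -> VV[3]=[3, 4, 0, 5], msg_vec=[3, 4, 0, 5]; VV[2]=max(VV[2],msg_vec) then VV[2][2]++ -> VV[2]=[3, 4, 1, 5]
Event 8: LOCAL 3: VV[3][3]++ -> VV[3]=[3, 4, 0, 6]
Event 9: SEND 1->2: VV[1][1]++ -> VV[1]=[0, 5, 0, 1], msg_vec=[0, 5, 0, 1]; VV[2]=max(VV[2],msg_vec) then VV[2][2]++ -> VV[2]=[3, 5, 2, 5]
Event 10: LOCAL 0: VV[0][0]++ -> VV[0]=[4, 4, 0, 1]
Event 5 stamp: [0, 4, 0, 1]
Event 7 stamp: [3, 4, 0, 5]
[0, 4, 0, 1] <= [3, 4, 0, 5]? True. Equal? False. Happens-before: True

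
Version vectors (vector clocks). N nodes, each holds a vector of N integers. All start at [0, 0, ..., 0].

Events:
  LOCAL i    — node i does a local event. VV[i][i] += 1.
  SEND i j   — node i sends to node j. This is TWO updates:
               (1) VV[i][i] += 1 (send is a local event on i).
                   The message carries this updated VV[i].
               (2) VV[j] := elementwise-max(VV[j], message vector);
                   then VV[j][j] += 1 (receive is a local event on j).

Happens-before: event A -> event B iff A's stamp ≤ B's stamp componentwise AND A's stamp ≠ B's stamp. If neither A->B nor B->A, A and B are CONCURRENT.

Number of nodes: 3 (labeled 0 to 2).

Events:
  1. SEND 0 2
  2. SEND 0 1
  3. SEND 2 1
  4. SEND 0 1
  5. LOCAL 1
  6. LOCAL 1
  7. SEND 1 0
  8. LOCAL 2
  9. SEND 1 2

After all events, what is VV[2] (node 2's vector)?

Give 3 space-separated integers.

Answer: 3 7 4

Derivation:
Initial: VV[0]=[0, 0, 0]
Initial: VV[1]=[0, 0, 0]
Initial: VV[2]=[0, 0, 0]
Event 1: SEND 0->2: VV[0][0]++ -> VV[0]=[1, 0, 0], msg_vec=[1, 0, 0]; VV[2]=max(VV[2],msg_vec) then VV[2][2]++ -> VV[2]=[1, 0, 1]
Event 2: SEND 0->1: VV[0][0]++ -> VV[0]=[2, 0, 0], msg_vec=[2, 0, 0]; VV[1]=max(VV[1],msg_vec) then VV[1][1]++ -> VV[1]=[2, 1, 0]
Event 3: SEND 2->1: VV[2][2]++ -> VV[2]=[1, 0, 2], msg_vec=[1, 0, 2]; VV[1]=max(VV[1],msg_vec) then VV[1][1]++ -> VV[1]=[2, 2, 2]
Event 4: SEND 0->1: VV[0][0]++ -> VV[0]=[3, 0, 0], msg_vec=[3, 0, 0]; VV[1]=max(VV[1],msg_vec) then VV[1][1]++ -> VV[1]=[3, 3, 2]
Event 5: LOCAL 1: VV[1][1]++ -> VV[1]=[3, 4, 2]
Event 6: LOCAL 1: VV[1][1]++ -> VV[1]=[3, 5, 2]
Event 7: SEND 1->0: VV[1][1]++ -> VV[1]=[3, 6, 2], msg_vec=[3, 6, 2]; VV[0]=max(VV[0],msg_vec) then VV[0][0]++ -> VV[0]=[4, 6, 2]
Event 8: LOCAL 2: VV[2][2]++ -> VV[2]=[1, 0, 3]
Event 9: SEND 1->2: VV[1][1]++ -> VV[1]=[3, 7, 2], msg_vec=[3, 7, 2]; VV[2]=max(VV[2],msg_vec) then VV[2][2]++ -> VV[2]=[3, 7, 4]
Final vectors: VV[0]=[4, 6, 2]; VV[1]=[3, 7, 2]; VV[2]=[3, 7, 4]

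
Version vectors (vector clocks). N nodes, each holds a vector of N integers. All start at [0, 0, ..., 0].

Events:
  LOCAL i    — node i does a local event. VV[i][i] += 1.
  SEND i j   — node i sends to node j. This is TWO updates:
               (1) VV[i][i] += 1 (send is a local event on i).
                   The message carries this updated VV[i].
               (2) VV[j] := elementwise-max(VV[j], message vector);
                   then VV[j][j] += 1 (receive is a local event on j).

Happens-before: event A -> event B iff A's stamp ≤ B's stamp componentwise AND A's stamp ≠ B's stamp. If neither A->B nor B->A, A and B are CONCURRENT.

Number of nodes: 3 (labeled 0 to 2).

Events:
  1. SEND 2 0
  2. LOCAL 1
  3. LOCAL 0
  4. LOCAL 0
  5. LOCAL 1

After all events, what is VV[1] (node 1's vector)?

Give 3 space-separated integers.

Initial: VV[0]=[0, 0, 0]
Initial: VV[1]=[0, 0, 0]
Initial: VV[2]=[0, 0, 0]
Event 1: SEND 2->0: VV[2][2]++ -> VV[2]=[0, 0, 1], msg_vec=[0, 0, 1]; VV[0]=max(VV[0],msg_vec) then VV[0][0]++ -> VV[0]=[1, 0, 1]
Event 2: LOCAL 1: VV[1][1]++ -> VV[1]=[0, 1, 0]
Event 3: LOCAL 0: VV[0][0]++ -> VV[0]=[2, 0, 1]
Event 4: LOCAL 0: VV[0][0]++ -> VV[0]=[3, 0, 1]
Event 5: LOCAL 1: VV[1][1]++ -> VV[1]=[0, 2, 0]
Final vectors: VV[0]=[3, 0, 1]; VV[1]=[0, 2, 0]; VV[2]=[0, 0, 1]

Answer: 0 2 0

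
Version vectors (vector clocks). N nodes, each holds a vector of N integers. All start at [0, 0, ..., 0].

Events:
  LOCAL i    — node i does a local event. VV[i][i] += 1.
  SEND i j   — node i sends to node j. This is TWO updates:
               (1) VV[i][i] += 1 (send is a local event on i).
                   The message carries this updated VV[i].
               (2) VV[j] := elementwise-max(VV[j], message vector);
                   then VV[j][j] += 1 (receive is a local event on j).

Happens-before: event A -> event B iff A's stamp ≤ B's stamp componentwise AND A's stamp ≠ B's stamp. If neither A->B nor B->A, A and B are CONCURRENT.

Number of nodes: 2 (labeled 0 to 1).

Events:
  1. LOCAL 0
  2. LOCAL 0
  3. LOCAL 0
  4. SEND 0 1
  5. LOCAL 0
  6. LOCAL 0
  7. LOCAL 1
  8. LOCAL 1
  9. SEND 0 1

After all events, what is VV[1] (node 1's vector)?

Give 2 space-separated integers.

Answer: 7 4

Derivation:
Initial: VV[0]=[0, 0]
Initial: VV[1]=[0, 0]
Event 1: LOCAL 0: VV[0][0]++ -> VV[0]=[1, 0]
Event 2: LOCAL 0: VV[0][0]++ -> VV[0]=[2, 0]
Event 3: LOCAL 0: VV[0][0]++ -> VV[0]=[3, 0]
Event 4: SEND 0->1: VV[0][0]++ -> VV[0]=[4, 0], msg_vec=[4, 0]; VV[1]=max(VV[1],msg_vec) then VV[1][1]++ -> VV[1]=[4, 1]
Event 5: LOCAL 0: VV[0][0]++ -> VV[0]=[5, 0]
Event 6: LOCAL 0: VV[0][0]++ -> VV[0]=[6, 0]
Event 7: LOCAL 1: VV[1][1]++ -> VV[1]=[4, 2]
Event 8: LOCAL 1: VV[1][1]++ -> VV[1]=[4, 3]
Event 9: SEND 0->1: VV[0][0]++ -> VV[0]=[7, 0], msg_vec=[7, 0]; VV[1]=max(VV[1],msg_vec) then VV[1][1]++ -> VV[1]=[7, 4]
Final vectors: VV[0]=[7, 0]; VV[1]=[7, 4]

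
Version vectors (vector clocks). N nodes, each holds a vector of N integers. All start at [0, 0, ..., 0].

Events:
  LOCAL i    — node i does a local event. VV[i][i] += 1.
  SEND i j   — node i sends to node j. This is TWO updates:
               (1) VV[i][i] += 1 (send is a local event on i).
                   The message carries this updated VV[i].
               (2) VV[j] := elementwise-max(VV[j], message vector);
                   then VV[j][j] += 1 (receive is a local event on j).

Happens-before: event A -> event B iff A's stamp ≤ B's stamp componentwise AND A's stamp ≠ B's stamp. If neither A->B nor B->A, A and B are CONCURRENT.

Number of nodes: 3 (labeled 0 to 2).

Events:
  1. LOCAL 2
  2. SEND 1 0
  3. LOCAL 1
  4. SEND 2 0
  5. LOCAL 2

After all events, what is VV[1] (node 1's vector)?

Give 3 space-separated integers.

Answer: 0 2 0

Derivation:
Initial: VV[0]=[0, 0, 0]
Initial: VV[1]=[0, 0, 0]
Initial: VV[2]=[0, 0, 0]
Event 1: LOCAL 2: VV[2][2]++ -> VV[2]=[0, 0, 1]
Event 2: SEND 1->0: VV[1][1]++ -> VV[1]=[0, 1, 0], msg_vec=[0, 1, 0]; VV[0]=max(VV[0],msg_vec) then VV[0][0]++ -> VV[0]=[1, 1, 0]
Event 3: LOCAL 1: VV[1][1]++ -> VV[1]=[0, 2, 0]
Event 4: SEND 2->0: VV[2][2]++ -> VV[2]=[0, 0, 2], msg_vec=[0, 0, 2]; VV[0]=max(VV[0],msg_vec) then VV[0][0]++ -> VV[0]=[2, 1, 2]
Event 5: LOCAL 2: VV[2][2]++ -> VV[2]=[0, 0, 3]
Final vectors: VV[0]=[2, 1, 2]; VV[1]=[0, 2, 0]; VV[2]=[0, 0, 3]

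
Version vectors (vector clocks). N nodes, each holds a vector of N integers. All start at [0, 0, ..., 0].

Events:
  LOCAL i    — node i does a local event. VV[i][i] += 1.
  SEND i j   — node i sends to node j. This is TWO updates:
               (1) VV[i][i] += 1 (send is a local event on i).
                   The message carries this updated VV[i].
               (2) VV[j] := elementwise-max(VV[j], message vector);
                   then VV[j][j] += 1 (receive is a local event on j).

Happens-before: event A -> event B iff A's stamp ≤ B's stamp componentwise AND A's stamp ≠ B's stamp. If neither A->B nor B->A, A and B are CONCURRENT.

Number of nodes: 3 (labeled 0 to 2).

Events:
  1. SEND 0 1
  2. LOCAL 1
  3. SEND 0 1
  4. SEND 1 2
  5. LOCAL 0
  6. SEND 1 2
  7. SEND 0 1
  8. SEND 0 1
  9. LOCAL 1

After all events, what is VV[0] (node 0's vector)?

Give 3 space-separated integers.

Answer: 5 0 0

Derivation:
Initial: VV[0]=[0, 0, 0]
Initial: VV[1]=[0, 0, 0]
Initial: VV[2]=[0, 0, 0]
Event 1: SEND 0->1: VV[0][0]++ -> VV[0]=[1, 0, 0], msg_vec=[1, 0, 0]; VV[1]=max(VV[1],msg_vec) then VV[1][1]++ -> VV[1]=[1, 1, 0]
Event 2: LOCAL 1: VV[1][1]++ -> VV[1]=[1, 2, 0]
Event 3: SEND 0->1: VV[0][0]++ -> VV[0]=[2, 0, 0], msg_vec=[2, 0, 0]; VV[1]=max(VV[1],msg_vec) then VV[1][1]++ -> VV[1]=[2, 3, 0]
Event 4: SEND 1->2: VV[1][1]++ -> VV[1]=[2, 4, 0], msg_vec=[2, 4, 0]; VV[2]=max(VV[2],msg_vec) then VV[2][2]++ -> VV[2]=[2, 4, 1]
Event 5: LOCAL 0: VV[0][0]++ -> VV[0]=[3, 0, 0]
Event 6: SEND 1->2: VV[1][1]++ -> VV[1]=[2, 5, 0], msg_vec=[2, 5, 0]; VV[2]=max(VV[2],msg_vec) then VV[2][2]++ -> VV[2]=[2, 5, 2]
Event 7: SEND 0->1: VV[0][0]++ -> VV[0]=[4, 0, 0], msg_vec=[4, 0, 0]; VV[1]=max(VV[1],msg_vec) then VV[1][1]++ -> VV[1]=[4, 6, 0]
Event 8: SEND 0->1: VV[0][0]++ -> VV[0]=[5, 0, 0], msg_vec=[5, 0, 0]; VV[1]=max(VV[1],msg_vec) then VV[1][1]++ -> VV[1]=[5, 7, 0]
Event 9: LOCAL 1: VV[1][1]++ -> VV[1]=[5, 8, 0]
Final vectors: VV[0]=[5, 0, 0]; VV[1]=[5, 8, 0]; VV[2]=[2, 5, 2]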